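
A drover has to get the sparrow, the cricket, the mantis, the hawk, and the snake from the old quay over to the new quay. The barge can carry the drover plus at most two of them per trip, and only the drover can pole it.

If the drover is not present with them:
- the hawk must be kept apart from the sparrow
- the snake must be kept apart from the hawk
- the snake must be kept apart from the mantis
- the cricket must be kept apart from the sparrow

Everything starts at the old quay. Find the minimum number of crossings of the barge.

7

Counting alone: the drover can take at most 2 across per trip to the new quay, so moving all 5 needs at least 3 loaded trips out, with a return between consecutive ones — at least 5 crossings.
The safety rule pushes this higher. Following every safe sequence of crossings, the most of the 5 that can be at the new quay as the barge arrives there on crossing 5 is 4 — never all 5.
So no plan with fewer than 7 crossings exists, and this one achieves 7:
1. Drover goes to the new quay with the snake and the sparrow.  [the old quay: the cricket, the hawk, the mantis | the new quay: the snake, the sparrow]
2. Drover goes back to the old quay alone.  [the old quay: the cricket, the hawk, the mantis | the new quay: the snake, the sparrow]
3. Drover goes to the new quay with the cricket.  [the old quay: the hawk, the mantis | the new quay: the cricket, the snake, the sparrow]
4. Drover goes back to the old quay with the sparrow.  [the old quay: the hawk, the mantis, the sparrow | the new quay: the cricket, the snake]
5. Drover goes to the new quay with the hawk and the mantis.  [the old quay: the sparrow | the new quay: the cricket, the hawk, the mantis, the snake]
6. Drover goes back to the old quay with the snake.  [the old quay: the snake, the sparrow | the new quay: the cricket, the hawk, the mantis]
7. Drover goes to the new quay with the snake and the sparrow.  [the old quay: — | the new quay: the cricket, the hawk, the mantis, the snake, the sparrow]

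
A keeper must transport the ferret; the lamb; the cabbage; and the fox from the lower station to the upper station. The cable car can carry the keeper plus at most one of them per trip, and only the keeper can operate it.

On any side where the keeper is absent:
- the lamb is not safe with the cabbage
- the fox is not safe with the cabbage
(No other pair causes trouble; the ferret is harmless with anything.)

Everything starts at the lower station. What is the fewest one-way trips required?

Counting alone: the keeper can take at most 1 across per trip to the upper station, so moving all 4 needs at least 4 loaded trips out, with a return between consecutive ones — at least 7 crossings.
The safety rule pushes this higher. Following every safe sequence of crossings, the most of the 4 that can be at the upper station as the cable car arrives there on crossing 7 is 3 — never all 4.
So no plan with fewer than 9 crossings exists, and this one achieves 9:
1. Keeper goes to the upper station with the cabbage.  [the lower station: the ferret, the fox, the lamb | the upper station: the cabbage]
2. Keeper goes back to the lower station alone.  [the lower station: the ferret, the fox, the lamb | the upper station: the cabbage]
3. Keeper goes to the upper station with the ferret.  [the lower station: the fox, the lamb | the upper station: the cabbage, the ferret]
4. Keeper goes back to the lower station alone.  [the lower station: the fox, the lamb | the upper station: the cabbage, the ferret]
5. Keeper goes to the upper station with the lamb.  [the lower station: the fox | the upper station: the cabbage, the ferret, the lamb]
6. Keeper goes back to the lower station with the cabbage.  [the lower station: the cabbage, the fox | the upper station: the ferret, the lamb]
7. Keeper goes to the upper station with the fox.  [the lower station: the cabbage | the upper station: the ferret, the fox, the lamb]
8. Keeper goes back to the lower station alone.  [the lower station: the cabbage | the upper station: the ferret, the fox, the lamb]
9. Keeper goes to the upper station with the cabbage.  [the lower station: — | the upper station: the cabbage, the ferret, the fox, the lamb]

9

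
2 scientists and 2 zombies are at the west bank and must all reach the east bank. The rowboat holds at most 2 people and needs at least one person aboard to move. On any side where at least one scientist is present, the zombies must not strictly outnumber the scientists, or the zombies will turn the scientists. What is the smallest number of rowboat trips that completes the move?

Counting alone: each trip to the east bank takes at most 2 across and each return brings at least 1 back, so after t trips out (and t−1 returns) at most 2t − (t−1) of the 4 are across; that first reaches 4 at t = 3, so at least 5 crossings are needed.
The plan below uses exactly 5 crossings, so it is optimal:
1. 2 zombies → the east bank.  (the west bank: 2S 0Z; the east bank: 0S 2Z)
2. 1 zombie ← the west bank.  (the west bank: 2S 1Z; the east bank: 0S 1Z)
3. 2 scientists → the east bank.  (the west bank: 0S 1Z; the east bank: 2S 1Z)
4. 1 zombie ← the west bank.  (the west bank: 0S 2Z; the east bank: 2S 0Z)
5. 2 zombies → the east bank.  (the west bank: 0S 0Z; the east bank: 2S 2Z)

5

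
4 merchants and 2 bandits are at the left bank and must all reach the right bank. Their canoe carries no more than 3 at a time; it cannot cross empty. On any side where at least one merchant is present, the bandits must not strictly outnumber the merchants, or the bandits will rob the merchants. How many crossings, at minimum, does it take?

5

Counting alone: each trip to the right bank takes at most 3 across and each return brings at least 1 back, so after t trips out (and t−1 returns) at most 3t − (t−1) of the 6 are across; that first reaches 6 at t = 3, so at least 5 crossings are needed.
The plan below uses exactly 5 crossings, so it is optimal:
1. 2 bandits → the right bank.  (the left bank: 4M 0B; the right bank: 0M 2B)
2. 1 bandit ← the left bank.  (the left bank: 4M 1B; the right bank: 0M 1B)
3. 2 merchants and 1 bandit → the right bank.  (the left bank: 2M 0B; the right bank: 2M 2B)
4. 1 bandit ← the left bank.  (the left bank: 2M 1B; the right bank: 2M 1B)
5. 2 merchants and 1 bandit → the right bank.  (the left bank: 0M 0B; the right bank: 4M 2B)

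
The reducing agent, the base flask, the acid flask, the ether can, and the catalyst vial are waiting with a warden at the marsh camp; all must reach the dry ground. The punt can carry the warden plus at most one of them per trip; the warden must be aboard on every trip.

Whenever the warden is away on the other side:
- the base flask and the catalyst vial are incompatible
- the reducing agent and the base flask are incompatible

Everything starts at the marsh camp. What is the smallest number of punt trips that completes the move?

11

Counting alone: the warden can take at most 1 across per trip to the dry ground, so moving all 5 needs at least 5 loaded trips out, with a return between consecutive ones — at least 9 crossings.
The safety rule pushes this higher. Following every safe sequence of crossings, the most of the 5 that can be at the dry ground as the punt arrives there on crossing 9 is 4 — never all 5.
So no plan with fewer than 11 crossings exists, and this one achieves 11:
1. Warden goes to the dry ground with the base flask.
2. Warden goes back to the marsh camp alone.
3. Warden goes to the dry ground with the reducing agent.
4. Warden goes back to the marsh camp with the base flask.
5. Warden goes to the dry ground with the catalyst vial.
6. Warden goes back to the marsh camp alone.
7. Warden goes to the dry ground with the acid flask.
8. Warden goes back to the marsh camp alone.
9. Warden goes to the dry ground with the ether can.
10. Warden goes back to the marsh camp alone.
11. Warden goes to the dry ground with the base flask.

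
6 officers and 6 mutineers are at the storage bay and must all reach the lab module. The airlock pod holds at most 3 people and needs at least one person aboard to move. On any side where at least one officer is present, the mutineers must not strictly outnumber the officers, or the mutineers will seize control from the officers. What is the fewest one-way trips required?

impossible

Following every safe sequence of crossings from the start, the most of the 12 that can be at the lab module as the airlock pod arrives there on crossings 1, 3, 5 is 3, 5, 6 respectively; the best ever achieved is 6 of 12.
From crossing 7 on, no configuration arises that was not already reachable earlier: only 17 distinct safe configurations (who is on which side, and where the airlock pod is) can ever be reached, none of them has everyone across, and every continuation just revisits them. They are: 0 officers + 0 mutineers across (airlock pod back at the start); 0 officers + 1 mutineer across (airlock pod there); 0 officers + 1 mutineer across (airlock pod back at the start); 0 officers + 2 mutineers across (airlock pod there); 0 officers + 2 mutineers across (airlock pod back at the start); 0 officers + 3 mutineers across (airlock pod there); 0 officers + 3 mutineers across (airlock pod back at the start); 0 officers + 4 mutineers across (airlock pod there); 0 officers + 4 mutineers across (airlock pod back at the start); 0 officers + 5 mutineers across (airlock pod there); 0 officers + 5 mutineers across (airlock pod back at the start); 0 officers + 6 mutineers across (airlock pod there); 1 officer + 1 mutineer across (airlock pod there); 1 officer + 1 mutineer across (airlock pod back at the start); 2 officers + 2 mutineers across (airlock pod there); 2 officers + 2 mutineers across (airlock pod back at the start); 3 officers + 3 mutineers across (airlock pod there). So no valid plan exists.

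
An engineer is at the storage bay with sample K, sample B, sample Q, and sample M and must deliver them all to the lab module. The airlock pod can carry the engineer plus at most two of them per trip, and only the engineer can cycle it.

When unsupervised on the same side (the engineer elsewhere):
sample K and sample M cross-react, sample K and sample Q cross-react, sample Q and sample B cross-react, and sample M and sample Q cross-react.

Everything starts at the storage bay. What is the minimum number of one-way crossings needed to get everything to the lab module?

5

Counting alone: the engineer can take at most 2 across per trip to the lab module, so moving all 4 needs at least 2 loaded trips out, with a return between consecutive ones — at least 3 crossings.
The safety rule pushes this higher. Following every safe sequence of crossings, the most of the 4 that can be at the lab module as the airlock pod arrives there on crossing 3 is 3 — never all 4.
So no plan with fewer than 5 crossings exists, and this one achieves 5:
1. Engineer goes to the lab module with sample K and sample Q.  [the storage bay: sample B, sample M | the lab module: sample K, sample Q]
2. Engineer goes back to the storage bay with sample K.  [the storage bay: sample B, sample K, sample M | the lab module: sample Q]
3. Engineer goes to the lab module with sample B and sample K.  [the storage bay: sample M | the lab module: sample B, sample K, sample Q]
4. Engineer goes back to the storage bay with sample Q.  [the storage bay: sample M, sample Q | the lab module: sample B, sample K]
5. Engineer goes to the lab module with sample M and sample Q.  [the storage bay: — | the lab module: sample B, sample K, sample M, sample Q]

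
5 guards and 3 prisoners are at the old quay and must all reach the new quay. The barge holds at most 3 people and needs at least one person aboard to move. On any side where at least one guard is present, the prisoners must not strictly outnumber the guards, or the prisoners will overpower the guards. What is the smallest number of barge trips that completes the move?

7

Counting alone: each trip to the new quay takes at most 3 across and each return brings at least 1 back, so after t trips out (and t−1 returns) at most 3t − (t−1) of the 8 are across; that first reaches 8 at t = 4, so at least 7 crossings are needed.
The plan below uses exactly 7 crossings, so it is optimal:
1. 2 prisoners → the new quay.  (the old quay: 5G 1P; the new quay: 0G 2P)
2. 1 prisoner ← the old quay.  (the old quay: 5G 2P; the new quay: 0G 1P)
3. 2 guards and 1 prisoner → the new quay.  (the old quay: 3G 1P; the new quay: 2G 2P)
4. 1 prisoner ← the old quay.  (the old quay: 3G 2P; the new quay: 2G 1P)
5. 1 guard and 2 prisoners → the new quay.  (the old quay: 2G 0P; the new quay: 3G 3P)
6. 1 prisoner ← the old quay.  (the old quay: 2G 1P; the new quay: 3G 2P)
7. 2 guards and 1 prisoner → the new quay.  (the old quay: 0G 0P; the new quay: 5G 3P)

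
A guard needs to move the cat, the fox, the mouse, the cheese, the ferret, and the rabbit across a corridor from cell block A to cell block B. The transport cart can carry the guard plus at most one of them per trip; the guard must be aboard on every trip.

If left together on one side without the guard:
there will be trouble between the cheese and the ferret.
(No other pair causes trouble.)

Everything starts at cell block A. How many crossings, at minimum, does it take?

11

Counting alone: the guard can take at most 1 across per trip to cell block B, so moving all 6 needs at least 6 loaded trips out, with a return between consecutive ones — at least 11 crossings.
The plan below uses exactly 11 crossings, so it is optimal:
1. Guard goes to cell block B with the cheese.
2. Guard goes back to cell block A alone.
3. Guard goes to cell block B with the cat.
4. Guard goes back to cell block A alone.
5. Guard goes to cell block B with the fox.
6. Guard goes back to cell block A alone.
7. Guard goes to cell block B with the mouse.
8. Guard goes back to cell block A alone.
9. Guard goes to cell block B with the rabbit.
10. Guard goes back to cell block A alone.
11. Guard goes to cell block B with the ferret.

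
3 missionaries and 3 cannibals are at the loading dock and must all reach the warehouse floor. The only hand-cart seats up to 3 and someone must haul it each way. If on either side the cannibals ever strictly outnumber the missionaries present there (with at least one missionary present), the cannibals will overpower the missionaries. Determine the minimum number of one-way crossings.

Counting alone: each trip to the warehouse floor takes at most 3 across and each return brings at least 1 back, so after t trips out (and t−1 returns) at most 3t − (t−1) of the 6 are across; that first reaches 6 at t = 3, so at least 5 crossings are needed.
The plan below uses exactly 5 crossings, so it is optimal:
1. 2 cannibals → the warehouse floor.  (the loading dock: 3M 1C; the warehouse floor: 0M 2C)
2. 1 cannibal ← the loading dock.  (the loading dock: 3M 2C; the warehouse floor: 0M 1C)
3. 3 missionaries → the warehouse floor.  (the loading dock: 0M 2C; the warehouse floor: 3M 1C)
4. 1 cannibal ← the loading dock.  (the loading dock: 0M 3C; the warehouse floor: 3M 0C)
5. 3 cannibals → the warehouse floor.  (the loading dock: 0M 0C; the warehouse floor: 3M 3C)

5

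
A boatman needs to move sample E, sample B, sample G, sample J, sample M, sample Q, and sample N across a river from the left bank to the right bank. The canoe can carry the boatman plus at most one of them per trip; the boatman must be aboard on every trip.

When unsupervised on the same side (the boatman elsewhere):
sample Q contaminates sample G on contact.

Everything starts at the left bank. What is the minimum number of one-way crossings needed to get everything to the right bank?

13

Counting alone: the boatman can take at most 1 across per trip to the right bank, so moving all 7 needs at least 7 loaded trips out, with a return between consecutive ones — at least 13 crossings.
The plan below uses exactly 13 crossings, so it is optimal:
1. Boatman goes to the right bank with sample G.
2. Boatman goes back to the left bank alone.
3. Boatman goes to the right bank with sample E.
4. Boatman goes back to the left bank alone.
5. Boatman goes to the right bank with sample B.
6. Boatman goes back to the left bank alone.
7. Boatman goes to the right bank with sample J.
8. Boatman goes back to the left bank alone.
9. Boatman goes to the right bank with sample M.
10. Boatman goes back to the left bank alone.
11. Boatman goes to the right bank with sample N.
12. Boatman goes back to the left bank alone.
13. Boatman goes to the right bank with sample Q.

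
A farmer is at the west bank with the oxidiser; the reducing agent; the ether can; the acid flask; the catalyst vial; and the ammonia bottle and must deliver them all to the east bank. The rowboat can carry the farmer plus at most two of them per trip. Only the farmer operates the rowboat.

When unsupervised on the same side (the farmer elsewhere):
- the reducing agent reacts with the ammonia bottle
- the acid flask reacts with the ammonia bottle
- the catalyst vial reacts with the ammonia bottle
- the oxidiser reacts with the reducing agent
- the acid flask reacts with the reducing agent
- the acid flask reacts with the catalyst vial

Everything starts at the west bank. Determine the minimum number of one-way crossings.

Whatever the first load, the items left behind include a forbidden pair without the farmer. No opening move is safe, so no plan exists.

impossible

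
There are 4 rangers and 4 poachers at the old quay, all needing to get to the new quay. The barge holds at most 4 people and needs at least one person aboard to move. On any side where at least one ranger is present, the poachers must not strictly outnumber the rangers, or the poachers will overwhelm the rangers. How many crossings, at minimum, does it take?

Counting alone: each trip to the new quay takes at most 4 across and each return brings at least 1 back, so after t trips out (and t−1 returns) at most 4t − (t−1) of the 8 are across; that first reaches 8 at t = 3, so at least 5 crossings are needed.
The plan below uses exactly 5 crossings, so it is optimal:
1. 2 poachers → the new quay.  (the old quay: 4R 2P; the new quay: 0R 2P)
2. 1 poacher ← the old quay.  (the old quay: 4R 3P; the new quay: 0R 1P)
3. 4 rangers → the new quay.  (the old quay: 0R 3P; the new quay: 4R 1P)
4. 1 poacher ← the old quay.  (the old quay: 0R 4P; the new quay: 4R 0P)
5. 4 poachers → the new quay.  (the old quay: 0R 0P; the new quay: 4R 4P)

5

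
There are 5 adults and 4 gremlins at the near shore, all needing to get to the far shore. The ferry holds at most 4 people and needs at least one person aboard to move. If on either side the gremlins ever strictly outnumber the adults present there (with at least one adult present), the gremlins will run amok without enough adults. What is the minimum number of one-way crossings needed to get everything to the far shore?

5

Counting alone: each trip to the far shore takes at most 4 across and each return brings at least 1 back, so after t trips out (and t−1 returns) at most 4t − (t−1) of the 9 are across; that first reaches 9 at t = 3, so at least 5 crossings are needed.
The plan below uses exactly 5 crossings, so it is optimal:
1. 3 gremlins → the far shore.  (the near shore: 5A 1G; the far shore: 0A 3G)
2. 1 gremlin ← the near shore.  (the near shore: 5A 2G; the far shore: 0A 2G)
3. 3 adults and 1 gremlin → the far shore.  (the near shore: 2A 1G; the far shore: 3A 3G)
4. 1 gremlin ← the near shore.  (the near shore: 2A 2G; the far shore: 3A 2G)
5. 2 adults and 2 gremlins → the far shore.  (the near shore: 0A 0G; the far shore: 5A 4G)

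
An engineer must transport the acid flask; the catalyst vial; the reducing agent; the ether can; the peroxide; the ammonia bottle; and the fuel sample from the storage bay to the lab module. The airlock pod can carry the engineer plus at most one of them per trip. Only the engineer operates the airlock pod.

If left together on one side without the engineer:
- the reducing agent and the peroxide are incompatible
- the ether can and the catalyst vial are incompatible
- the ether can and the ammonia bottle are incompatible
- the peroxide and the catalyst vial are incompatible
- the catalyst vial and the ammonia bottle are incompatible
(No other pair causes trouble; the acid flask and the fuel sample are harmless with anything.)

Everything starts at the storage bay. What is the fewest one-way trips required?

Whatever the first load, the items left behind include a forbidden pair without the engineer. No opening move is safe, so no plan exists.

impossible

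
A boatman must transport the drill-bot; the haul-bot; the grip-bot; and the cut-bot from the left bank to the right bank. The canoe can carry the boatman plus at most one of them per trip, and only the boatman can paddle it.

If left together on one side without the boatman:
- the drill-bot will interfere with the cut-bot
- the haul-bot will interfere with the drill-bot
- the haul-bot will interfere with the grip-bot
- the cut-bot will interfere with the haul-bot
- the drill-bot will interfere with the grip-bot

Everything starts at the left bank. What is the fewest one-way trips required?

Whatever the first load, the items left behind include a forbidden pair without the boatman. No opening move is safe, so no plan exists.

impossible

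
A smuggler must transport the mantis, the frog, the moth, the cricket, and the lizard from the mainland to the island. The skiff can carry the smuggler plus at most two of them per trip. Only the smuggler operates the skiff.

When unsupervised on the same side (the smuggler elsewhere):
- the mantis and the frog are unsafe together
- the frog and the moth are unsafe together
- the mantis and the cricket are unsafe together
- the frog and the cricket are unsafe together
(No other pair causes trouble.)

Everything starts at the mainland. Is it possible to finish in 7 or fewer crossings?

Yes — this plan uses 7 crossings (≤ 7):
1. Smuggler goes to the island with the frog and the mantis.  [the mainland: the cricket, the lizard, the moth | the island: the frog, the mantis]
2. Smuggler goes back to the mainland with the mantis.  [the mainland: the cricket, the lizard, the mantis, the moth | the island: the frog]
3. Smuggler goes to the island with the mantis and the moth.  [the mainland: the cricket, the lizard | the island: the frog, the mantis, the moth]
4. Smuggler goes back to the mainland with the frog.  [the mainland: the cricket, the frog, the lizard | the island: the mantis, the moth]
5. Smuggler goes to the island with the frog and the lizard.  [the mainland: the cricket | the island: the frog, the lizard, the mantis, the moth]
6. Smuggler goes back to the mainland with the frog.  [the mainland: the cricket, the frog | the island: the lizard, the mantis, the moth]
7. Smuggler goes to the island with the cricket and the frog.  [the mainland: — | the island: the cricket, the frog, the lizard, the mantis, the moth]

Yes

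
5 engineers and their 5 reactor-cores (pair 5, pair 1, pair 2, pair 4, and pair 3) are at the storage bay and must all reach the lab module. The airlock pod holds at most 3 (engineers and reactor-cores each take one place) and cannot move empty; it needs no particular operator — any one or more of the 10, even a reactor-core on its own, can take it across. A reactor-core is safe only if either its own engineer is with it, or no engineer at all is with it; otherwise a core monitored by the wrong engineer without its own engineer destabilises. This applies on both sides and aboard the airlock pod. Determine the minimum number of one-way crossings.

11

Counting alone: each trip to the lab module takes at most 3 across and each return brings at least 1 back, so after t trips out (and t−1 returns) at most 3t − (t−1) of the 10 are across; that first reaches 10 at t = 5, so at least 9 crossings are needed.
The safety rule pushes this higher. Following every safe sequence of crossings, the most of the 10 that can be at the lab module as the airlock pod arrives there on crossing 9 is 9 — never all 10.
So no plan with fewer than 11 crossings exists, and this one achieves 11:
1. engineer 5 and reactor-core 5 cross → the lab module.
2. engineer 5 crosses ← the storage bay.
3. reactor-core 1, reactor-core 2, and reactor-core 4 cross → the lab module.
4. reactor-core 5 crosses ← the storage bay.
5. engineer 1, engineer 2, and engineer 4 cross → the lab module.
6. engineer 1 and reactor-core 1 cross ← the storage bay.
7. engineer 1, engineer 3, and engineer 5 cross → the lab module.
8. reactor-core 2 crosses ← the storage bay.
9. reactor-core 1 and reactor-core 5 cross → the lab module.
10. reactor-core 5 crosses ← the storage bay.
11. reactor-core 2, reactor-core 3, and reactor-core 5 cross → the lab module.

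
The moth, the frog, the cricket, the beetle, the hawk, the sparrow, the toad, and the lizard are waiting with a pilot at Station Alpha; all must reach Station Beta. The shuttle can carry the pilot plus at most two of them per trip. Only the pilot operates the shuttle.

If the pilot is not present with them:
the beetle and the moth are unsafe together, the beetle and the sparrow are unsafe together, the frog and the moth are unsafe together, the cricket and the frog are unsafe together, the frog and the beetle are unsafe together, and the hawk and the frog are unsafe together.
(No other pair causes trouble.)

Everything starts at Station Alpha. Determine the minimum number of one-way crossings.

13

Counting alone: the pilot can take at most 2 across per trip to Station Beta, so moving all 8 needs at least 4 loaded trips out, with a return between consecutive ones — at least 7 crossings.
The safety rule pushes this higher. Following every safe sequence of crossings, the most of the 8 that can be at Station Beta as the shuttle arrives there on crossings 7, 9, 11 is 5, 6, 7 respectively — never all 8.
So no plan with fewer than 13 crossings exists, and this one achieves 13:
1. Pilot goes to Station Beta with the beetle and the frog.  [Station Alpha: the cricket, the hawk, the lizard, the moth, the sparrow, the toad | Station Beta: the beetle, the frog]
2. Pilot goes back to Station Alpha with the frog.  [Station Alpha: the cricket, the frog, the hawk, the lizard, the moth, the sparrow, the toad | Station Beta: the beetle]
3. Pilot goes to Station Beta with the cricket and the frog.  [Station Alpha: the hawk, the lizard, the moth, the sparrow, the toad | Station Beta: the beetle, the cricket, the frog]
4. Pilot goes back to Station Alpha with the frog.  [Station Alpha: the frog, the hawk, the lizard, the moth, the sparrow, the toad | Station Beta: the beetle, the cricket]
5. Pilot goes to Station Beta with the hawk and the moth.  [Station Alpha: the frog, the lizard, the sparrow, the toad | Station Beta: the beetle, the cricket, the hawk, the moth]
6. Pilot goes back to Station Alpha with the moth.  [Station Alpha: the frog, the lizard, the moth, the sparrow, the toad | Station Beta: the beetle, the cricket, the hawk]
7. Pilot goes to Station Beta with the moth and the sparrow.  [Station Alpha: the frog, the lizard, the toad | Station Beta: the beetle, the cricket, the hawk, the moth, the sparrow]
8. Pilot goes back to Station Alpha with the beetle.  [Station Alpha: the beetle, the frog, the lizard, the toad | Station Beta: the cricket, the hawk, the moth, the sparrow]
9. Pilot goes to Station Beta with the frog and the toad.  [Station Alpha: the beetle, the lizard | Station Beta: the cricket, the frog, the hawk, the moth, the sparrow, the toad]
10. Pilot goes back to Station Alpha with the frog.  [Station Alpha: the beetle, the frog, the lizard | Station Beta: the cricket, the hawk, the moth, the sparrow, the toad]
11. Pilot goes to Station Beta with the frog and the lizard.  [Station Alpha: the beetle | Station Beta: the cricket, the frog, the hawk, the lizard, the moth, the sparrow, the toad]
12. Pilot goes back to Station Alpha with the frog.  [Station Alpha: the beetle, the frog | Station Beta: the cricket, the hawk, the lizard, the moth, the sparrow, the toad]
13. Pilot goes to Station Beta with the beetle and the frog.  [Station Alpha: — | Station Beta: the beetle, the cricket, the frog, the hawk, the lizard, the moth, the sparrow, the toad]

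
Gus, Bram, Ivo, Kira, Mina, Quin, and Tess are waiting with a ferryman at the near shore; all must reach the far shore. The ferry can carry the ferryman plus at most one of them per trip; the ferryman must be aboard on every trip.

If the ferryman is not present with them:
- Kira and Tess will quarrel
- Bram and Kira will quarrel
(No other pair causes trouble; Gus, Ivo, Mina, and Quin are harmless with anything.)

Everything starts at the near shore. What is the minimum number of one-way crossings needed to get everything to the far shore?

15

Counting alone: the ferryman can take at most 1 across per trip to the far shore, so moving all 7 needs at least 7 loaded trips out, with a return between consecutive ones — at least 13 crossings.
The safety rule pushes this higher. Following every safe sequence of crossings, the most of the 7 that can be at the far shore as the ferry arrives there on crossing 13 is 6 — never all 7.
So no plan with fewer than 15 crossings exists, and this one achieves 15:
1. Ferryman goes to the far shore with Kira.
2. Ferryman goes back to the near shore alone.
3. Ferryman goes to the far shore with Gus.
4. Ferryman goes back to the near shore alone.
5. Ferryman goes to the far shore with Bram.
6. Ferryman goes back to the near shore with Kira.
7. Ferryman goes to the far shore with Tess.
8. Ferryman goes back to the near shore alone.
9. Ferryman goes to the far shore with Ivo.
10. Ferryman goes back to the near shore alone.
11. Ferryman goes to the far shore with Mina.
12. Ferryman goes back to the near shore alone.
13. Ferryman goes to the far shore with Quin.
14. Ferryman goes back to the near shore alone.
15. Ferryman goes to the far shore with Kira.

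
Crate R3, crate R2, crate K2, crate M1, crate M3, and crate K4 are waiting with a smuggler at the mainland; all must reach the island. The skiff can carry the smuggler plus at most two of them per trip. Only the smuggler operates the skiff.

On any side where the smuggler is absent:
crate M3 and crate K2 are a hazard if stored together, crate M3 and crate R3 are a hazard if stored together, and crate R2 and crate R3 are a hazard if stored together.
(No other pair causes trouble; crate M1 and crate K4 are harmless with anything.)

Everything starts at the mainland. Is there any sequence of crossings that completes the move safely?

Yes

1. Smuggler goes to the island with crate K2 and crate R3.  [the mainland: crate K4, crate M1, crate M3, crate R2 | the island: crate K2, crate R3]
2. Smuggler goes back to the mainland alone.  [the mainland: crate K4, crate M1, crate M3, crate R2 | the island: crate K2, crate R3]
3. Smuggler goes to the island with crate K4 and crate M1.  [the mainland: crate M3, crate R2 | the island: crate K2, crate K4, crate M1, crate R3]
4. Smuggler goes back to the mainland alone.  [the mainland: crate M3, crate R2 | the island: crate K2, crate K4, crate M1, crate R3]
5. Smuggler goes to the island with crate M3 and crate R2.  [the mainland: — | the island: crate K2, crate K4, crate M1, crate M3, crate R2, crate R3]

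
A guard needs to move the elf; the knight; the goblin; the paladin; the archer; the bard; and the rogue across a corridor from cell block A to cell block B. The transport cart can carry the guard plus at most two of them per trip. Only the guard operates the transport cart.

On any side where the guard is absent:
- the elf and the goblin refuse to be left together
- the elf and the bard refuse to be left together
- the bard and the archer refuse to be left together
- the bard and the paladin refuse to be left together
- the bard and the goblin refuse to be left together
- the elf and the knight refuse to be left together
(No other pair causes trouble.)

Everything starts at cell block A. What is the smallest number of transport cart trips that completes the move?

11

Counting alone: the guard can take at most 2 across per trip to cell block B, so moving all 7 needs at least 4 loaded trips out, with a return between consecutive ones — at least 7 crossings.
The safety rule pushes this higher. Following every safe sequence of crossings, the most of the 7 that can be at cell block B as the transport cart arrives there on crossings 7, 9 is 5, 6 respectively — never all 7.
So no plan with fewer than 11 crossings exists, and this one achieves 11:
1. Guard goes to cell block B with the bard and the elf.
2. Guard goes back to cell block A with the elf.
3. Guard goes to cell block B with the elf and the knight.
4. Guard goes back to cell block A with the elf.
5. Guard goes to cell block B with the elf and the rogue.
6. Guard goes back to cell block A with the elf.
7. Guard goes to cell block B with the goblin and the paladin.
8. Guard goes back to cell block A with the bard.
9. Guard goes to cell block B with the archer and the elf.
10. Guard goes back to cell block A with the elf.
11. Guard goes to cell block B with the bard and the elf.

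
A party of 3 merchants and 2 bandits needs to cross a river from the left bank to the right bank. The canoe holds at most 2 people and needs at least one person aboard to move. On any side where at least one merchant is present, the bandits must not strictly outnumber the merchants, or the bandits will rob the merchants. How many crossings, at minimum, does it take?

Counting alone: each trip to the right bank takes at most 2 across and each return brings at least 1 back, so after t trips out (and t−1 returns) at most 2t − (t−1) of the 5 are across; that first reaches 5 at t = 4, so at least 7 crossings are needed.
The plan below uses exactly 7 crossings, so it is optimal:
1. 2 bandits → the right bank.  (the left bank: 3M 0B; the right bank: 0M 2B)
2. 1 bandit ← the left bank.  (the left bank: 3M 1B; the right bank: 0M 1B)
3. 2 merchants → the right bank.  (the left bank: 1M 1B; the right bank: 2M 1B)
4. 1 merchant ← the left bank.  (the left bank: 2M 1B; the right bank: 1M 1B)
5. 1 merchant and 1 bandit → the right bank.  (the left bank: 1M 0B; the right bank: 2M 2B)
6. 1 bandit ← the left bank.  (the left bank: 1M 1B; the right bank: 2M 1B)
7. 1 merchant and 1 bandit → the right bank.  (the left bank: 0M 0B; the right bank: 3M 2B)

7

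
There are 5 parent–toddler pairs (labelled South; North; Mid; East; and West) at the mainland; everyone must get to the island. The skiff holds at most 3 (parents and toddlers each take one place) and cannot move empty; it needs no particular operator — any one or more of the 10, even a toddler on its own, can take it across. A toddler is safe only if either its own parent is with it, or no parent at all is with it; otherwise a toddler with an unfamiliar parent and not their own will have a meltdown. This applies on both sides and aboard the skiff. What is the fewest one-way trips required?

Counting alone: each trip to the island takes at most 3 across and each return brings at least 1 back, so after t trips out (and t−1 returns) at most 3t − (t−1) of the 10 are across; that first reaches 10 at t = 5, so at least 9 crossings are needed.
The safety rule pushes this higher. Following every safe sequence of crossings, the most of the 10 that can be at the island as the skiff arrives there on crossing 9 is 9 — never all 10.
So no plan with fewer than 11 crossings exists, and this one achieves 11:
1. parent South and toddler South cross → the island.
2. parent South crosses ← the mainland.
3. toddler East, toddler Mid, and toddler North cross → the island.
4. toddler South crosses ← the mainland.
5. parent East, parent Mid, and parent North cross → the island.
6. parent North and toddler North cross ← the mainland.
7. parent North, parent South, and parent West cross → the island.
8. toddler Mid crosses ← the mainland.
9. toddler North and toddler South cross → the island.
10. toddler South crosses ← the mainland.
11. toddler Mid, toddler South, and toddler West cross → the island.

11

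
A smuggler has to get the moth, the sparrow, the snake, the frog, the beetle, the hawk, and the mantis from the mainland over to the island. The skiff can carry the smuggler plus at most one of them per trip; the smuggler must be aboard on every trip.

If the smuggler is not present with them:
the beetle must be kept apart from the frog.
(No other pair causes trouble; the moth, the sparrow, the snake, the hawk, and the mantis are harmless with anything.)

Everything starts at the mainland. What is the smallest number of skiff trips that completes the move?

Counting alone: the smuggler can take at most 1 across per trip to the island, so moving all 7 needs at least 7 loaded trips out, with a return between consecutive ones — at least 13 crossings.
The plan below uses exactly 13 crossings, so it is optimal:
1. Smuggler goes to the island with the frog.  [the mainland: the beetle, the hawk, the mantis, the moth, the snake, the sparrow | the island: the frog]
2. Smuggler goes back to the mainland alone.  [the mainland: the beetle, the hawk, the mantis, the moth, the snake, the sparrow | the island: the frog]
3. Smuggler goes to the island with the moth.  [the mainland: the beetle, the hawk, the mantis, the snake, the sparrow | the island: the frog, the moth]
4. Smuggler goes back to the mainland alone.  [the mainland: the beetle, the hawk, the mantis, the snake, the sparrow | the island: the frog, the moth]
5. Smuggler goes to the island with the sparrow.  [the mainland: the beetle, the hawk, the mantis, the snake | the island: the frog, the moth, the sparrow]
6. Smuggler goes back to the mainland alone.  [the mainland: the beetle, the hawk, the mantis, the snake | the island: the frog, the moth, the sparrow]
7. Smuggler goes to the island with the snake.  [the mainland: the beetle, the hawk, the mantis | the island: the frog, the moth, the snake, the sparrow]
8. Smuggler goes back to the mainland alone.  [the mainland: the beetle, the hawk, the mantis | the island: the frog, the moth, the snake, the sparrow]
9. Smuggler goes to the island with the hawk.  [the mainland: the beetle, the mantis | the island: the frog, the hawk, the moth, the snake, the sparrow]
10. Smuggler goes back to the mainland alone.  [the mainland: the beetle, the mantis | the island: the frog, the hawk, the moth, the snake, the sparrow]
11. Smuggler goes to the island with the mantis.  [the mainland: the beetle | the island: the frog, the hawk, the mantis, the moth, the snake, the sparrow]
12. Smuggler goes back to the mainland alone.  [the mainland: the beetle | the island: the frog, the hawk, the mantis, the moth, the snake, the sparrow]
13. Smuggler goes to the island with the beetle.  [the mainland: — | the island: the beetle, the frog, the hawk, the mantis, the moth, the snake, the sparrow]

13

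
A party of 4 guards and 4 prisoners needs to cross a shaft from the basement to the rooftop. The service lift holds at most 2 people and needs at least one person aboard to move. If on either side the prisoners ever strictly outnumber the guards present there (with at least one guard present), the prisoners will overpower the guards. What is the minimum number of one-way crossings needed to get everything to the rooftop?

impossible

Following every safe sequence of crossings from the start, the most of the 8 that can be at the rooftop as the service lift arrives there on crossings 1, 3, 5 is 2, 3, 4 respectively; the best ever achieved is 4 of 8.
From crossing 7 on, no configuration arises that was not already reachable earlier: only 11 distinct safe configurations (who is on which side, and where the service lift is) can ever be reached, none of them has everyone across, and every continuation just revisits them. They are: 0 guards + 0 prisoners across (service lift back at the start); 0 guards + 1 prisoner across (service lift there); 0 guards + 1 prisoner across (service lift back at the start); 0 guards + 2 prisoners across (service lift there); 0 guards + 2 prisoners across (service lift back at the start); 0 guards + 3 prisoners across (service lift there); 0 guards + 3 prisoners across (service lift back at the start); 0 guards + 4 prisoners across (service lift there); 1 guard + 1 prisoner across (service lift there); 1 guard + 1 prisoner across (service lift back at the start); 2 guards + 2 prisoners across (service lift there). So no valid plan exists.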